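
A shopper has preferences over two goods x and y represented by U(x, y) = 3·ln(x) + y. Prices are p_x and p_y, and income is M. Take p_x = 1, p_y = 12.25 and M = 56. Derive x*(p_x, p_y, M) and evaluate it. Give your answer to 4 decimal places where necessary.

x* = 36.75

MU_x = 3/x, MU_y = 1. Tangency: 3/x = p_x/p_y.
So x*(p_x,p_y) = 3·p_y/p_x, independent of income; and y* = (M − 3·p_y)/p_y.
At the given prices: x* = 3·12.25/1 = 36.75.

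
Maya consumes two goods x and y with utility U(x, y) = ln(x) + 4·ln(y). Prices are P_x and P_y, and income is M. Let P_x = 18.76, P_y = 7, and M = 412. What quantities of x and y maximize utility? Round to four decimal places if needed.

MU_x/MU_y = (y)/(4·x); tangency sets this equal to P_x/P_y.
Rearranging, P_y·y = 4·P_x·x. Substituting into the budget gives P_x·x·(1 + 4) = M.
Demand: x*(P_x,P_y,M) = 0.2·M/P_x and y* = 0.8·M/P_y.
At P_x=18.76, P_y=7, M=412: x* = 0.2·412/18.76 = 4.3923, y* = 47.0857.

x* = 4.3923, y* = 47.0857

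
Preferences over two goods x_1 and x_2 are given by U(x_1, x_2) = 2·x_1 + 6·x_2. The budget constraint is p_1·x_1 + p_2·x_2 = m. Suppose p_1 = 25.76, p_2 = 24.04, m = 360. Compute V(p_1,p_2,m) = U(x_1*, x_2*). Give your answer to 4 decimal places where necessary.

V = 89.8502

Linear utility — the consumer picks whichever good has higher MU/price: 2/25.76 = 0.0776 vs 6/24.04 = 0.2496.
x_2 gives more utility per dollar, so spend all income on x_2: x_2* = m/p_2, x_1* = 0.
Numerically: x_1* = 0, x_2* = 14.975.
Utility at the optimum: U(0, 14.975) = 89.8502.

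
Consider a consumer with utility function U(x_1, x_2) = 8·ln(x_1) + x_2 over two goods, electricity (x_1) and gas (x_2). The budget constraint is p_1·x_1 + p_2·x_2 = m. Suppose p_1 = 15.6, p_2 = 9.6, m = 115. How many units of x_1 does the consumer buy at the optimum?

MU_x_1 = 8/x_1, MU_x_2 = 1. Tangency: 8/x_1 = p_1/p_2.
So x_1*(p_1,p_2) = 8·p_2/p_1, independent of income; and x_2* = (m − 8·p_2)/p_2.
At the given prices: x_1* = 8·9.6/15.6 = 4.9231.

x_1* = 4.9231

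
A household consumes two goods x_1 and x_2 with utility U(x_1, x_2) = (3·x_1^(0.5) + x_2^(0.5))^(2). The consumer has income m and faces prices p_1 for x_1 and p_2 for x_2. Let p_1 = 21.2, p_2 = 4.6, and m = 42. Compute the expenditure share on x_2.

With the ratio pinned down, the budget gives x_1* = m/(p_1 + p_2·(x_2/x_1)) and x_2* = (x_2/x_1)·x_1*.
Numerically x_2/x_1 = 2.360008, so x_1* = 42/(21.2 + 4.6·2.360008) = 1.3102 and x_2* = 2.360008·1.3102 = 3.0921.
Expenditure on x_2: 4.6·3.0921 = 14.2236; share = 0.3387.

share on x_2 = 0.3387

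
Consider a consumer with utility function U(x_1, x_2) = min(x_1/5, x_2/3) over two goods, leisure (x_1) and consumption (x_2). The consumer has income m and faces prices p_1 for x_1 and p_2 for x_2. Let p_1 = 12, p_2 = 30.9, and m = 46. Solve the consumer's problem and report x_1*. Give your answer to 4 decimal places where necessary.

With perfect complements, no substitution: consume in ratio x_1:x_2 = 5:3.
Budget: p_1·x_1 + p_2·(3/5)·x_1 = m, so (5·p_1 + 3·p_2)·x_1 = 5·m.
Demand: x_1*(p_1,p_2,m) = 5·m/(5·p_1 + 3·p_2), x_2* = 3·m/(5·p_1 + 3·p_2).
Here 5·12 + 3·30.9 = 152.7, giving x_1* = 1.5062.

x_1* = 1.5062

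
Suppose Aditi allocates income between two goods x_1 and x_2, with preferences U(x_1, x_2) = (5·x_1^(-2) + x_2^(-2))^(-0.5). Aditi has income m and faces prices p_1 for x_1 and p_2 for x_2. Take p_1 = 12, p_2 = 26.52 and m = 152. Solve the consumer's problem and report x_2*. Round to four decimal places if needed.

x_2* = 2.8546

From the CES first-order condition, 5·(x_2/x_1)^(3) = p_1/p_2.
Hence x_2/x_1 = ((1/5)·p_1/p_2)^(1/(3)), i.e. raised to the 1/3 power.
Substitute x_2 = (x_2/x_1)·x_1 into the budget: x_1* = m/(p_1 + p_2·(x_2/x_1)).
Numerically x_2/x_1 = 0.448965, so x_1* = 152/(12 + 26.52·0.448965) = 6.3581 and x_2* = 0.448965·6.3581 = 2.8546.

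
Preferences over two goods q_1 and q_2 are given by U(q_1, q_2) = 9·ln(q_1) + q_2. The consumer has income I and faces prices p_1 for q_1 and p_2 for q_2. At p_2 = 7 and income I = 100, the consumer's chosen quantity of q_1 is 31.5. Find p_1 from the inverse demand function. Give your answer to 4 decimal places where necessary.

MU_q_1 = 9/q_1, MU_q_2 = 1. Tangency: 9/q_1 = p_1/p_2.
So q_1*(p_1,p_2) = 9·p_2/p_1, independent of income; and q_2* = (I − 9·p_2)/p_2.
Set q_1* = 31.5 in the demand function and solve for p_1: p_1 = 2.

p_1 = 2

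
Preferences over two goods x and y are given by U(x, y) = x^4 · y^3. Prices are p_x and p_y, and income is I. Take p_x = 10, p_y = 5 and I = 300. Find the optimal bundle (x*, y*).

The MRS is (4/3)·y/x. Set MRS = p_x/p_y.
So 4·p_y·y = 3·p_x·x; combined with the budget, a share 4/7 of income goes to x.
Demand: x*(p_x,p_y,I) = 4/7·I/p_x and y* = 3/7·I/p_y.
At p_x=10, p_y=5, I=300: x* = 4/7·300/10 = 17.1429, y* = 25.7143.

x* = 17.1429, y* = 25.7143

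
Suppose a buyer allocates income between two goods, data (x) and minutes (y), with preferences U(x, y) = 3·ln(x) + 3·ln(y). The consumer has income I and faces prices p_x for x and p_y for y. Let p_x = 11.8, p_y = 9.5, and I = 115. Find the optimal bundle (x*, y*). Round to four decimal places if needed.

MU_x/MU_y = (3·y)/(3·x); tangency sets this equal to p_x/p_y.
So 3·p_y·y = 3·p_x·x; combined with the budget, a share 0.5 of income goes to x.
Demand: x*(p_x,p_y,I) = 0.5·I/p_x and y* = 0.5·I/p_y.
At p_x=11.8, p_y=9.5, I=115: x* = 0.5·115/11.8 = 4.8729, y* = 6.0526.

x* = 4.8729, y* = 6.0526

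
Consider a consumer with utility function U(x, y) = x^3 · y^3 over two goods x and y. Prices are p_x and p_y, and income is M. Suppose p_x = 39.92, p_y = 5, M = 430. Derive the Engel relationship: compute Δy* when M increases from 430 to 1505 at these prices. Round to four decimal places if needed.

Tangency: MRS = y/x = p_x/p_y.
So 3·p_y·y = 3·p_x·x; combined with the budget, a share 0.5 of income goes to x.
Demand: x*(p_x,p_y,M) = 0.5·M/p_x and y* = 0.5·M/p_y.
At p_x=39.92, p_y=5, M=430: y* = 0.5·430/5 = 43.
At M' = 1505: y* = 150.5. Change: 150.5 − 43 = 107.5.

Δy* = 107.5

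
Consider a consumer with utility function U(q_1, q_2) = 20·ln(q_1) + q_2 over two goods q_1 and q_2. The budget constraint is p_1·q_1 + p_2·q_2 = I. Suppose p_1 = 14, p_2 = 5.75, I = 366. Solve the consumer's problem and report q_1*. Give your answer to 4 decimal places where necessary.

At the given prices: q_1* = 20·5.75/14 = 8.2143.

q_1* = 8.2143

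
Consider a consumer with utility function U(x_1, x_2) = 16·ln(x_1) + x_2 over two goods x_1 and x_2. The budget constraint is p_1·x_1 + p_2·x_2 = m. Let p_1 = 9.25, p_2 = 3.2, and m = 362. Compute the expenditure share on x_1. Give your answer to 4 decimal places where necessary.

share on x_1 = 0.1414

MU_x_1 = 16/x_1, MU_x_2 = 1. Tangency: 16/x_1 = p_1/p_2.
So x_1*(p_1,p_2) = 16·p_2/p_1, independent of income; and x_2* = (m − 16·p_2)/p_2.
At the given prices: x_1* = 16·3.2/9.25 = 5.5351, and x_2* = 97.125.
Expenditure on x_1: 9.25·5.5351 = 51.2; share = 0.1414.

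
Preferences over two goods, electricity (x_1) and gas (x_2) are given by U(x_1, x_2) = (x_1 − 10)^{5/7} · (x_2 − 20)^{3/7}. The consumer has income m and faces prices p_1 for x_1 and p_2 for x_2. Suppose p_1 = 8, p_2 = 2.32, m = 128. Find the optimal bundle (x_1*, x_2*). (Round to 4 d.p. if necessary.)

This is Cobb-Douglas in (x_1−10, x_2−20): tangency gives 5/7·p_2·(x_2−20) = 3/7·p_1·(x_1−10).
After buying the subsistence bundle (10, 20), a share 0.625 of the remaining income goes to x_1: x_1* = 10 + 0.625·(m − 10p_1 − 20p_2)/p_1.
Discretionary income = 128 − 10·8 − 20·2.32 = 1.6; x_1* = 10 + 0.625·1.6/8 = 10.125; x_2* = 20 + 0.375·1.6/2.32 = 20.2586.

x_1* = 10.125, x_2* = 20.2586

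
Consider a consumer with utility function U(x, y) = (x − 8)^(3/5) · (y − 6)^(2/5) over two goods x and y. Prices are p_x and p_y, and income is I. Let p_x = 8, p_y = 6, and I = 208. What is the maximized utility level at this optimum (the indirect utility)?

This is Cobb-Douglas in (x−8, y−6): tangency gives 0.6·p_y·(y−6) = 0.4·p_x·(x−8).
After buying the subsistence bundle (8, 6), a share 0.6 of the remaining income goes to x: x* = 8 + 0.6·(I − 8p_x − 6p_y)/p_x.
Discretionary income = 208 − 8·8 − 6·6 = 108; x* = 8 + 0.6·108/8 = 16.1; y* = 6 + 0.4·108/6 = 13.2.
Utility at the optimum: U(16.1, 13.2) = 7.7272.

V = 7.7272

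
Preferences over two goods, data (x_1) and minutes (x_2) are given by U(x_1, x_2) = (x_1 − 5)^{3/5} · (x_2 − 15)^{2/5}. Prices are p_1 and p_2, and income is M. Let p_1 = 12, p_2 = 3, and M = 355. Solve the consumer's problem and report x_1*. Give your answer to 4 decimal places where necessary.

Let x_1' = x_1−5, x_2' = x_2−15. MRS = (3/2)·x_2'/x_1' = p_1/p_2.
After buying the subsistence bundle (5, 15), a share 0.6 of the remaining income goes to x_1: x_1* = 5 + 0.6·(M − 5p_1 − 15p_2)/p_1.
Discretionary income = 355 − 5·12 − 15·3 = 250; x_1* = 5 + 0.6·250/12 = 17.5.

x_1* = 17.5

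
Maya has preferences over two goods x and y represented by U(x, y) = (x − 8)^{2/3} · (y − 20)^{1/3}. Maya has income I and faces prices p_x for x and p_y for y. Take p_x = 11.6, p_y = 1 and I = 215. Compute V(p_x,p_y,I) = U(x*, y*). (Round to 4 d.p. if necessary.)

This is Cobb-Douglas in (x−8, y−20): tangency gives 2/3·p_y·(y−20) = 1/3·p_x·(x−8).
After buying the subsistence bundle (8, 20), a share 2/3 of the remaining income goes to x: x* = 8 + 2/3·(I − 8p_x − 20p_y)/p_x.
Discretionary income = 215 − 8·11.6 − 20·1 = 102.2; x* = 8 + 2/3·102.2/11.6 = 13.8736; y* = 20 + 1/3·102.2/1 = 54.0667.
Utility at the optimum: U(13.8736, 54.0667) = 10.553.

V = 10.553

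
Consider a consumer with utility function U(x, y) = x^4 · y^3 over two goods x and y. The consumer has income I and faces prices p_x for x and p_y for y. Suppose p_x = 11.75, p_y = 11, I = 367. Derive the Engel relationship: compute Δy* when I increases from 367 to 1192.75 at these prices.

Δy* = 32.1721

MU_x/MU_y = (4·y)/(3·x); tangency sets this equal to p_x/p_y.
So 4·p_y·y = 3·p_x·x; combined with the budget, a share 4/7 of income goes to x.
Demand: x*(p_x,p_y,I) = 4/7·I/p_x and y* = 3/7·I/p_y.
At p_x=11.75, p_y=11, I=367: y* = 3/7·367/11 = 14.2987.
At I' = 1192.75: y* = 46.4708. Change: 46.4708 − 14.2987 = 32.1721.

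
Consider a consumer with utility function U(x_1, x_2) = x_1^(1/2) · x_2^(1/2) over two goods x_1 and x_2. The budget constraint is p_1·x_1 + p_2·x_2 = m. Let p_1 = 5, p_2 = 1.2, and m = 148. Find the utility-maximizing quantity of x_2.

Tangency: MRS = x_2/x_1 = p_1/p_2.
So 0.5·p_2·x_2 = 0.5·p_1·x_1; combined with the budget, a share 0.5 of income goes to x_1.
Demand: x_1*(p_1,p_2,m) = 0.5·m/p_1 and x_2* = 0.5·m/p_2.
At p_1=5, p_2=1.2, m=148: x_2* = 0.5·148/1.2 = 61.6667.

x_2* = 61.6667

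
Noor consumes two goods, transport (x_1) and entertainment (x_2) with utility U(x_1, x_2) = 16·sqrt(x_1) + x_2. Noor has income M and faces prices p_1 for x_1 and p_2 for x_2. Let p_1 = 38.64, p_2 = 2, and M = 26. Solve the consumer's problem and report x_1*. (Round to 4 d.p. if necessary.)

MU_x_1 = 8/√x_1, MU_x_2 = 1. Tangency: 8/√x_1 = p_1/p_2.
Thus x_1* = (8·p_2/p_1)² — independent of M — with the rest of income spent on x_2.
Plugging in: x_1* = (8·2/38.64)² = 0.1715.

x_1* = 0.1715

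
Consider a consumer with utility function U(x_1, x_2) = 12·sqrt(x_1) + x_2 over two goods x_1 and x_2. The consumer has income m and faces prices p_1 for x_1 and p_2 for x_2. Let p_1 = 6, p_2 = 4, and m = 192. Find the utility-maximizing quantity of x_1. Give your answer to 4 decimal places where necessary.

Set MRS = p_1/p_2: 6·x_1^(−1/2) = p_1/p_2.
Thus x_1* = (6·p_2/p_1)² — independent of m — with the rest of income spent on x_2.
Plugging in: x_1* = (6·4/6)² = 16.

x_1* = 16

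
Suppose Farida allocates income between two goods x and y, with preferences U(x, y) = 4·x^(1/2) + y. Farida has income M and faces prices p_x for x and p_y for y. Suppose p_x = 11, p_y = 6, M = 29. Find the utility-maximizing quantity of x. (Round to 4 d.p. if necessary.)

Utility is quasi-linear in y; the FOC for x is 2/√x = p_x/p_y.
Solve: √x = 2·p_y/p_x, so x*(p_x,p_y) = (2·p_y/p_x)², and y* = (M − p_x·x*)/p_y.
Plugging in: x* = (2·6/11)² = 1.1901.

x* = 1.1901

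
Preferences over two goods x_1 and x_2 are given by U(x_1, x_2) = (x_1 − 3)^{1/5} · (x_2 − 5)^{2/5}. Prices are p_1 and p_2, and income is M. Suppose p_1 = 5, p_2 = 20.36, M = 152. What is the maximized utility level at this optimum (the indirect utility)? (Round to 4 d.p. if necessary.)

V = 1.2553

Let x_1' = x_1−3, x_2' = x_2−5. MRS = (1/2)·x_2'/x_1' = p_1/p_2.
Substituting into the budget: x_1* = 3 + 1/3·(M − 3·p_1 − 5·p_2)/p_1, and x_2* = 5 + 2/3·(…)/p_2.
Discretionary income = 152 − 3·5 − 5·20.36 = 35.2; x_1* = 3 + 1/3·35.2/5 = 5.3467; x_2* = 5 + 2/3·35.2/20.36 = 6.1526.
Utility at the optimum: U(5.3467, 6.1526) = 1.2553.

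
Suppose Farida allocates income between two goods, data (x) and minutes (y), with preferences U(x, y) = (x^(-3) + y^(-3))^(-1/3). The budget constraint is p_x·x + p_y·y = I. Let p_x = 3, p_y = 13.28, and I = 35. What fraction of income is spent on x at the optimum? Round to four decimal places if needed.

share on x = 0.2468

From the CES first-order condition, (y/x)^(4) = p_x/p_y.
Solve for the ratio: y/x = [p_x/p_y]^(0.25).
With the ratio pinned down, the budget gives x* = I/(p_x + p_y·(y/x)) and y* = (y/x)·x*.
Numerically y/x = 0.689415, so x* = 35/(3 + 13.28·0.689415) = 2.8794 and y* = 0.689415·2.8794 = 1.9851.
Expenditure on x: 3·2.8794 = 8.6381; share = 0.2468.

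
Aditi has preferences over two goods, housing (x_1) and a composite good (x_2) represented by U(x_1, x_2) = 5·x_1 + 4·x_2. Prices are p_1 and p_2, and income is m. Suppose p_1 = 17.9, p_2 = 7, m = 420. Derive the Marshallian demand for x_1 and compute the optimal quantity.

Linear utility — the consumer picks whichever good has higher MU/price: 5/17.9 = 0.2793 vs 4/7 = 0.5714.
x_2 gives more utility per dollar, so spend all income on x_2: x_2* = m/p_2, x_1* = 0.
Numerically: x_1* = 0, x_2* = 60.

x_1* = 0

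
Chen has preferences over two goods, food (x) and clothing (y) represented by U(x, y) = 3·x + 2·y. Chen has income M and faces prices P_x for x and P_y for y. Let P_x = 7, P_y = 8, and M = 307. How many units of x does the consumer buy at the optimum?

Perfect substitutes: compare marginal utility per dollar. 3/P_x vs 2/P_y → 0.4286 vs 0.25.
x gives more utility per dollar, so spend all income on x: x* = M/P_x, y* = 0.
Numerically: x* = 43.8571, y* = 0.

x* = 43.8571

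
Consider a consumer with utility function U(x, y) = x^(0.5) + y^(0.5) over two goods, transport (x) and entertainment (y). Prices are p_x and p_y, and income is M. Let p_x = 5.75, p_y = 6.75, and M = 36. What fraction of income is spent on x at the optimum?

share on x = 0.54

MU_x ∝ x^(-0.5), MU_y ∝ y^(-0.5), so MRS = (y/x)^(0.5) = p_x/p_y.
Hence y/x = (p_x/p_y)^(1/(0.5)), i.e. raised to the 2 power.
With the ratio pinned down, the budget gives x* = M/(p_x + p_y·(y/x)) and y* = (y/x)·x*.
Numerically y/x = 0.725652, so x* = 36/(5.75 + 6.75·0.725652) = 3.3809 and y* = 0.725652·3.3809 = 2.4533.
Expenditure on x: 5.75·3.3809 = 19.44; share = 0.54.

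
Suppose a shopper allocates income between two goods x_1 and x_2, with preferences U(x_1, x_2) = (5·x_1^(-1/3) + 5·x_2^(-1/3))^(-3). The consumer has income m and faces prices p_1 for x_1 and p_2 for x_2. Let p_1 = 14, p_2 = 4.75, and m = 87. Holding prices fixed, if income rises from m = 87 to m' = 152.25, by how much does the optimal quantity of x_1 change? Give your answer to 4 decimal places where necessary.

Substitute x_2 = (x_2/x_1)·x_1 into the budget: x_1* = m/(p_1 + p_2·(x_2/x_1)).
Numerically x_2/x_1 = 2.249447, so x_1* = 87/(14 + 4.75·2.249447) = 3.5244.
At m' = 152.25: x_1* = 6.1677. Change: 6.1677 − 3.5244 = 2.6433.

Δx_1* = 2.6433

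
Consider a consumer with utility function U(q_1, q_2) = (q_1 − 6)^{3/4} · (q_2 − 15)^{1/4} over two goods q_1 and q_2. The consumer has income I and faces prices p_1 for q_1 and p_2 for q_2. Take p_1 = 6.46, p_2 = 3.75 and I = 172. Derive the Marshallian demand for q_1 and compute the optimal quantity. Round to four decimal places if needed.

Let q_1' = q_1−6, q_2' = q_2−15. MRS = 3·q_2'/q_1' = p_1/p_2.
Substituting into the budget: q_1* = 6 + 0.75·(I − 6·p_1 − 15·p_2)/p_1, and q_2* = 15 + 0.25·(…)/p_2.
Discretionary income = 172 − 6·6.46 − 15·3.75 = 76.99; q_1* = 6 + 0.75·76.99/6.46 = 14.9385.

q_1* = 14.9385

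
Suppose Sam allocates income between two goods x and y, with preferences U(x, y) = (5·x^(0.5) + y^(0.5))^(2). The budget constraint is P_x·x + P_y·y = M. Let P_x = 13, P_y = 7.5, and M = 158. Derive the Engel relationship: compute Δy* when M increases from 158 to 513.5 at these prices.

Δy* = 3.0733

From the CES first-order condition, 5·(y/x)^(0.5) = P_x/P_y.
Hence y/x = ((1/5)·P_x/P_y)^(1/(0.5)), i.e. raised to the 2 power.
Substitute y = (y/x)·x into the budget: x* = M/(P_x + P_y·(y/x)).
Numerically y/x = 0.120178, so x* = 158/(13 + 7.5·0.120178) = 11.3658 and y* = 0.120178·11.3658 = 1.3659.
At M' = 513.5: y* = 4.4392. Change: 4.4392 − 1.3659 = 3.0733.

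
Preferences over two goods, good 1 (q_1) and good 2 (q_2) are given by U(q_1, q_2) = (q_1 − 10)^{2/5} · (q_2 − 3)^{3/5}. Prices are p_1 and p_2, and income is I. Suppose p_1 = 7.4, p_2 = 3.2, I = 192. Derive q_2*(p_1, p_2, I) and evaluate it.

This is Cobb-Douglas in (q_1−10, q_2−3): tangency gives 0.4·p_2·(q_2−3) = 0.6·p_1·(q_1−10).
After buying the subsistence bundle (10, 3), a share 0.4 of the remaining income goes to q_1: q_1* = 10 + 0.4·(I − 10p_1 − 3p_2)/p_1.
Discretionary income = 192 − 10·7.4 − 3·3.2 = 108.4; q_2* = 3 + 0.6·108.4/3.2 = 23.325.

q_2* = 23.325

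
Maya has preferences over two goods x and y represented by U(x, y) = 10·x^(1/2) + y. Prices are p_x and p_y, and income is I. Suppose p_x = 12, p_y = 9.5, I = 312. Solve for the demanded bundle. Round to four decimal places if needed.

Set MRS = p_x/p_y: 5·x^(−1/2) = p_x/p_y.
Thus x* = (5·p_y/p_x)² — independent of I — with the rest of income spent on y.
Plugging in: x* = (5·9.5/12)² = 15.6684, y* = 13.0504.

x* = 15.6684, y* = 13.0504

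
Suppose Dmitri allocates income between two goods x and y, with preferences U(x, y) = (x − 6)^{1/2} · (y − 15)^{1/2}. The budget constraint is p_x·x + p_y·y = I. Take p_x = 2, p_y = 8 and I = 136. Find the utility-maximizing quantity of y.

y* = 15.25

This is Cobb-Douglas in (x−6, y−15): tangency gives 0.5·p_y·(y−15) = 0.5·p_x·(x−6).
After buying the subsistence bundle (6, 15), a share 0.5 of the remaining income goes to x: x* = 6 + 0.5·(I − 6p_x − 15p_y)/p_x.
Discretionary income = 136 − 6·2 − 15·8 = 4; y* = 15 + 0.5·4/8 = 15.25.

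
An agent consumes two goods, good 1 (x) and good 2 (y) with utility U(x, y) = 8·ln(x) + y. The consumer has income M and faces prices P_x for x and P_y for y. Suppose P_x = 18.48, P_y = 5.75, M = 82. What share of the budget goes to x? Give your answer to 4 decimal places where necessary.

share on x = 0.561

MU_x = 8/x, MU_y = 1. Tangency: 8/x = P_x/P_y.
So x*(P_x,P_y) = 8·P_y/P_x, independent of income; and y* = (M − 8·P_y)/P_y.
At the given prices: x* = 8·5.75/18.48 = 2.4892, and y* = 6.2609.
Expenditure on x: 18.48·2.4892 = 46; share = 0.561.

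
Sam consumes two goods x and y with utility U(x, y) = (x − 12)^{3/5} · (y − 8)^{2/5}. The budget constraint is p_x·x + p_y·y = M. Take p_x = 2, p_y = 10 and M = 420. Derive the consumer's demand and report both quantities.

Discretionary income = 420 − 12·2 − 8·10 = 316; x* = 12 + 0.6·316/2 = 106.8; y* = 8 + 0.4·316/10 = 20.64.

x* = 106.8, y* = 20.64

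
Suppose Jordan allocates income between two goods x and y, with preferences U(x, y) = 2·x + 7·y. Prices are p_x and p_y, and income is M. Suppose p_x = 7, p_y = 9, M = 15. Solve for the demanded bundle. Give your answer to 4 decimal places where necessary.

x* = 0, y* = 1.6667

Perfect substitutes: compare marginal utility per dollar. 2/p_x vs 7/p_y → 0.2857 vs 0.7778.
y gives more utility per dollar, so spend all income on y: y* = M/p_y, x* = 0.
Numerically: x* = 0, y* = 1.6667.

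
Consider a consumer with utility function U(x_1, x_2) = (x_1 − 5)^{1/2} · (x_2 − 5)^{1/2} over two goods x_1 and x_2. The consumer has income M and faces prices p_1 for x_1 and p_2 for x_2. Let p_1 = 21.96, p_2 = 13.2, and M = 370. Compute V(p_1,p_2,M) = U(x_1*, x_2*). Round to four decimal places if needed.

After buying the subsistence bundle (5, 5), a share 0.5 of the remaining income goes to x_1: x_1* = 5 + 0.5·(M − 5p_1 − 5p_2)/p_1.
Discretionary income = 370 − 5·21.96 − 5·13.2 = 194.2; x_1* = 5 + 0.5·194.2/21.96 = 9.4217; x_2* = 5 + 0.5·194.2/13.2 = 12.3561.
Utility at the optimum: U(9.4217, 12.3561) = 5.7032.

V = 5.7032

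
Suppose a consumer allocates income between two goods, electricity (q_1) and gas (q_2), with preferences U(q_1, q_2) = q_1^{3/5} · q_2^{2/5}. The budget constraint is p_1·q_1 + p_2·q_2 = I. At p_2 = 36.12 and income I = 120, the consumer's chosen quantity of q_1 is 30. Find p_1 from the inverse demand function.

p_1 = 2.4

Tangency: MRS = (3/2)·q_2/q_1 = p_1/p_2.
Rearranging, p_2·q_2 = (2/3)·p_1·q_1. Substituting into the budget gives p_1·q_1·(1 + (2/3)) = I.
Demand: q_1*(p_1,p_2,I) = 0.6·I/p_1 and q_2* = 0.4·I/p_2.
Set q_1* = 30 in the demand function and solve for p_1: p_1 = 2.4.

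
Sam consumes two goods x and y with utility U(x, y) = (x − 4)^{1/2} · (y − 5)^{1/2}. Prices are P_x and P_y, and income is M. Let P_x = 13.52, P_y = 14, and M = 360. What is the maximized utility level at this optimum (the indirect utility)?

Discretionary income = 360 − 4·13.52 − 5·14 = 235.92; x* = 4 + 0.5·235.92/13.52 = 12.7249; y* = 5 + 0.5·235.92/14 = 13.4257.
Utility at the optimum: U(12.7249, 13.4257) = 8.574.

V = 8.574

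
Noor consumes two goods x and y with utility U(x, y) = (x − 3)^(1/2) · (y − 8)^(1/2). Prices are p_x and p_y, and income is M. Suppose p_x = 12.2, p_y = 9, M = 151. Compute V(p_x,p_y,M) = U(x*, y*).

This is Cobb-Douglas in (x−3, y−8): tangency gives 0.5·p_y·(y−8) = 0.5·p_x·(x−3).
Substituting into the budget: x* = 3 + 0.5·(M − 3·p_x − 8·p_y)/p_x, and y* = 8 + 0.5·(…)/p_y.
Discretionary income = 151 − 3·12.2 − 8·9 = 42.4; x* = 3 + 0.5·42.4/12.2 = 4.7377; y* = 8 + 0.5·42.4/9 = 10.3556.
Utility at the optimum: U(4.7377, 10.3556) = 2.0232.

V = 2.0232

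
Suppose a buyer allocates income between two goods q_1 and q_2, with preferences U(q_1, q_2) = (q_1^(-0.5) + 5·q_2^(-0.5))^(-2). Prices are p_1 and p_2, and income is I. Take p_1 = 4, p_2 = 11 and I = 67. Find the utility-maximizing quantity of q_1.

MRS = MU_q_1/MU_q_2 = (1/5)·(q_2/q_1)^(1.5). Set equal to p_1/p_2.
Hence q_2/q_1 = (5·p_1/p_2)^(1/(1.5)), i.e. raised to the 2/3 power.
Substitute q_2 = (q_2/q_1)·q_1 into the budget: q_1* = I/(p_1 + p_2·(q_2/q_1)).
Numerically q_2/q_1 = 1.489675, so q_1* = 67/(4 + 11·1.489675) = 3.2865.

q_1* = 3.2865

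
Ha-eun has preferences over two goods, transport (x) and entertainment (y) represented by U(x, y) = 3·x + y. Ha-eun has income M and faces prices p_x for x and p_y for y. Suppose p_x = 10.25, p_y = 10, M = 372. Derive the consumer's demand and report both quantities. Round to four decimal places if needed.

Linear utility — the consumer picks whichever good has higher MU/price: 3/10.25 = 0.2927 vs 1/10 = 0.1.
x gives more utility per dollar, so spend all income on x: x* = M/p_x, y* = 0.
Numerically: x* = 36.2927, y* = 0.

x* = 36.2927, y* = 0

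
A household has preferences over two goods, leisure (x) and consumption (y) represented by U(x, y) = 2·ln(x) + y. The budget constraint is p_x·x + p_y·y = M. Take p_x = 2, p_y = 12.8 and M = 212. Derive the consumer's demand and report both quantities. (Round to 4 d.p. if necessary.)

x* = 12.8, y* = 14.5625

At the given prices: x* = 2·12.8/2 = 12.8, and y* = 14.5625.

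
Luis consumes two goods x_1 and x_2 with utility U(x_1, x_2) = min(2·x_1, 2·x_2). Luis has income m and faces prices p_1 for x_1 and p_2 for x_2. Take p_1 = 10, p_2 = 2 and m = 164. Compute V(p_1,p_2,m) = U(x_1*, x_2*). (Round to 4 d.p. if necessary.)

Leontief preferences: the optimum is at the kink where x_1/2 = x_2/2, i.e. x_2 = x_1.
Budget: p_1·x_1 + p_2·x_1 = m, so (2·p_1 + 2·p_2)·x_1 = 2·m.
Demand: x_1*(p_1,p_2,m) = 2·m/(2·p_1 + 2·p_2), x_2* = 2·m/(2·p_1 + 2·p_2).
Here 2·10 + 2·2 = 24, giving x_1* = 13.6667 and x_2* = 13.6667.
Utility at the optimum: U(13.6667, 13.6667) = 27.3333.

V = 27.3333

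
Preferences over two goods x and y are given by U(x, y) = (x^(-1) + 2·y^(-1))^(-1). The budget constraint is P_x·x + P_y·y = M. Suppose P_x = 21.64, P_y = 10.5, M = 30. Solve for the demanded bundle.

MU_x ∝ x^(-2), MU_y ∝ 2·y^(-2), so MRS = (1/2)·(y/x)^(2) = P_x/P_y.
Hence y/x = (2·P_x/P_y)^(1/(2)), i.e. raised to the 0.5 power.
With the ratio pinned down, the budget gives x* = M/(P_x + P_y·(y/x)) and y* = (y/x)·x*.
Numerically y/x = 2.030247, so x* = 30/(21.64 + 10.5·2.030247) = 0.6984 and y* = 2.030247·0.6984 = 1.4178.

x* = 0.6984, y* = 1.4178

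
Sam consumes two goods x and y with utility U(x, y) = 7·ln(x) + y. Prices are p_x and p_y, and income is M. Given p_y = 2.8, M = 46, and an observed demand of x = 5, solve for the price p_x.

Set MRS = p_x/p_y: (7/x)/1 = p_x/p_y.
So x*(p_x,p_y) = 7·p_y/p_x, independent of income; and y* = (M − 7·p_y)/p_y.
Set x* = 5 in the demand function and solve for p_x: p_x = 3.92.

p_x = 3.92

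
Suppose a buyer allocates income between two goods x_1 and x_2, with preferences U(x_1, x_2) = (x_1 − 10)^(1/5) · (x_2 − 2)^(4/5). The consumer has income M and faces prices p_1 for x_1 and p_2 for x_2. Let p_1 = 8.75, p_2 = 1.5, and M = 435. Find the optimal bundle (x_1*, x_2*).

x_1* = 17.8743, x_2* = 185.7333

Let x_1' = x_1−10, x_2' = x_2−2. MRS = (1/4)·x_2'/x_1' = p_1/p_2.
After buying the subsistence bundle (10, 2), a share 0.2 of the remaining income goes to x_1: x_1* = 10 + 0.2·(M − 10p_1 − 2p_2)/p_1.
Discretionary income = 435 − 10·8.75 − 2·1.5 = 344.5; x_1* = 10 + 0.2·344.5/8.75 = 17.8743; x_2* = 2 + 0.8·344.5/1.5 = 185.7333.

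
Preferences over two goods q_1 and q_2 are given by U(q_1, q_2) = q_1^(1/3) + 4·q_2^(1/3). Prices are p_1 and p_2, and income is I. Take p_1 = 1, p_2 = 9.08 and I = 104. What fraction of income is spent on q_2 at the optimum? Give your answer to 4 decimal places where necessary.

share on q_2 = 0.7264

MU_q_1 ∝ q_1^(-2/3), MU_q_2 ∝ 4·q_2^(-2/3), so MRS = (1/4)·(q_2/q_1)^(2/3) = p_1/p_2.
Solve for the ratio: q_2/q_1 = [4·p_1/p_2]^(1.5).
Substitute q_2 = (q_2/q_1)·q_1 into the budget: q_1* = I/(p_1 + p_2·(q_2/q_1)).
Numerically q_2/q_1 = 0.292389, so q_1* = 104/(1 + 9.08·0.292389) = 28.455 and q_2* = 0.292389·28.455 = 8.3199.
Expenditure on q_2: 9.08·8.3199 = 75.545; share = 0.7264.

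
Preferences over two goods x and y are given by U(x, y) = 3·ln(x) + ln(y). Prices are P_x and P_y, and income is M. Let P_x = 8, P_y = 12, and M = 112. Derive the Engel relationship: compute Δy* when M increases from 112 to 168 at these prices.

MU_x/MU_y = (3·y)/(x); tangency sets this equal to P_x/P_y.
Rearranging, P_y·y = (1/3)·P_x·x. Substituting into the budget gives P_x·x·(1 + (1/3)) = M.
Demand: x*(P_x,P_y,M) = 0.75·M/P_x and y* = 0.25·M/P_y.
At P_x=8, P_y=12, M=112: y* = 0.25·112/12 = 2.3333.
At M' = 168: y* = 3.5. Change: 3.5 − 2.3333 = 1.1667.

Δy* = 1.1667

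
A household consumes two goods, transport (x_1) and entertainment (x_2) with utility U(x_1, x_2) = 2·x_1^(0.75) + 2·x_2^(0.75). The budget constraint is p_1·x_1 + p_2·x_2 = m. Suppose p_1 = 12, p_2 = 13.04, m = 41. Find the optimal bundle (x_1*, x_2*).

MU_x_1 ∝ 2·x_1^(-0.25), MU_x_2 ∝ 2·x_2^(-0.25), so MRS = (x_2/x_1)^(0.25) = p_1/p_2.
Hence x_2/x_1 = (p_1/p_2)^(1/(0.25)), i.e. raised to the 4 power.
Substitute x_2 = (x_2/x_1)·x_1 into the budget: x_1* = m/(p_1 + p_2·(x_2/x_1)).
Numerically x_2/x_1 = 0.717158, so x_1* = 41/(12 + 13.04·0.717158) = 1.9202 and x_2* = 0.717158·1.9202 = 1.3771.

x_1* = 1.9202, x_2* = 1.3771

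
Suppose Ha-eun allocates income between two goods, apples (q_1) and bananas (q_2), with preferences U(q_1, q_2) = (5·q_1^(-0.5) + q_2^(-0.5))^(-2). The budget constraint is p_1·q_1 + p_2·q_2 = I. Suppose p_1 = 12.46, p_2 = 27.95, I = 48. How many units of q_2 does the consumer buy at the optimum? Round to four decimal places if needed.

Numerically q_2/q_1 = 0.199577, so q_1* = 48/(12.46 + 27.95·0.199577) = 2.661 and q_2* = 0.199577·2.661 = 0.5311.

q_2* = 0.5311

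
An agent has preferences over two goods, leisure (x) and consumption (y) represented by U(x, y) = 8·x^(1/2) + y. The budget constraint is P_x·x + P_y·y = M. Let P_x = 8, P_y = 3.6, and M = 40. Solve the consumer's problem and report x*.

MU_x = 4/√x, MU_y = 1. Tangency: 4/√x = P_x/P_y.
Thus x* = (4·P_y/P_x)² — independent of M — with the rest of income spent on y.
Plugging in: x* = (4·3.6/8)² = 3.24.

x* = 3.24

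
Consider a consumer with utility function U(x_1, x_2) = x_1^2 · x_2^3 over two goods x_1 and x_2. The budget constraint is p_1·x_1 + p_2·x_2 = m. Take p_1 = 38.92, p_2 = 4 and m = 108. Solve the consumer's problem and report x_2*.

The MRS is (2/3)·x_2/x_1. Set MRS = p_1/p_2.
So 2·p_2·x_2 = 3·p_1·x_1; combined with the budget, a share 0.4 of income goes to x_1.
Demand: x_1*(p_1,p_2,m) = 0.4·m/p_1 and x_2* = 0.6·m/p_2.
At p_1=38.92, p_2=4, m=108: x_2* = 0.6·108/4 = 16.2.

x_2* = 16.2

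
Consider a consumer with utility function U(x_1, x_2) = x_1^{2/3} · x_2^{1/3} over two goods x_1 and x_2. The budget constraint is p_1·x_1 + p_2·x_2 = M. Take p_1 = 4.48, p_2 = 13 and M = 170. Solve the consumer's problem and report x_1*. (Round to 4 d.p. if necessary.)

The MRS is 2·x_2/x_1. Set MRS = p_1/p_2.
So 2/3·p_2·x_2 = 1/3·p_1·x_1; combined with the budget, a share 2/3 of income goes to x_1.
Demand: x_1*(p_1,p_2,M) = 2/3·M/p_1 and x_2* = 1/3·M/p_2.
At p_1=4.48, p_2=13, M=170: x_1* = 2/3·170/4.48 = 25.2976.

x_1* = 25.2976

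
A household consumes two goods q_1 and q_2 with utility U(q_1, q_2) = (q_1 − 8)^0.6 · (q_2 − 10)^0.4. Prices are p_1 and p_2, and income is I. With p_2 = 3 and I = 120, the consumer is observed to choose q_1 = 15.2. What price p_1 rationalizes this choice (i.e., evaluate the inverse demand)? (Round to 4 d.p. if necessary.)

MRS = (3/2)·(q_2−10)/(q_1−8). Tangency with p_1/p_2 gives q_2−10 = (2/3)·(p_1/p_2)·(q_1−8).
Substituting into the budget: q_1* = 8 + 0.6·(I − 8·p_1 − 10·p_2)/p_1, and q_2* = 10 + 0.4·(…)/p_2.
Set q_1* = 15.2 in the demand function and solve for p_1: p_1 = 4.5.

p_1 = 4.5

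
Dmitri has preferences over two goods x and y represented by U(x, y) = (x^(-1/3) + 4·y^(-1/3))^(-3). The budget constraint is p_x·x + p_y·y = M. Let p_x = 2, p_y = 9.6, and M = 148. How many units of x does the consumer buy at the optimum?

x* = 14.2677

MU_x ∝ x^(-4/3), MU_y ∝ 4·y^(-4/3), so MRS = (1/4)·(y/x)^(4/3) = p_x/p_y.
Hence y/x = (4·p_x/p_y)^(1/(4/3)), i.e. raised to the 0.75 power.
Substitute y = (y/x)·x into the budget: x* = M/(p_x + p_y·(y/x)).
Numerically y/x = 0.872196, so x* = 148/(2 + 9.6·0.872196) = 14.2677.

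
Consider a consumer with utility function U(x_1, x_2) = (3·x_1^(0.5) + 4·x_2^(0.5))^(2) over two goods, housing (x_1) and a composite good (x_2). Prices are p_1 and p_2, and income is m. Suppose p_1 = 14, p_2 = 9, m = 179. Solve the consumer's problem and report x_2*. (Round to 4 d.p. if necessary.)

x_2* = 14.6069

MRS = MU_x_1/MU_x_2 = (3/4)·(x_2/x_1)^(0.5). Set equal to p_1/p_2.
Hence x_2/x_1 = ((4/3)·p_1/p_2)^(1/(0.5)), i.e. raised to the 2 power.
With the ratio pinned down, the budget gives x_1* = m/(p_1 + p_2·(x_2/x_1)) and x_2* = (x_2/x_1)·x_1*.
Numerically x_2/x_1 = 4.301783, so x_1* = 179/(14 + 9·4.301783) = 3.3956 and x_2* = 4.301783·3.3956 = 14.6069.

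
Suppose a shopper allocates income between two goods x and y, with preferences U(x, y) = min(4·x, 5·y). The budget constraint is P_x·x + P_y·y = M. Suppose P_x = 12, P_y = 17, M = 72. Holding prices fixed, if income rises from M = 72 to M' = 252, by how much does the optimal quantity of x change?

With perfect complements, no substitution: consume in ratio x:y = 5:4.
Budget: P_x·x + P_y·(4/5)·x = M, so (5·P_x + 4·P_y)·x = 5·M.
Demand: x*(P_x,P_y,M) = 5·M/(5·P_x + 4·P_y), y* = 4·M/(5·P_x + 4·P_y).
Here 5·12 + 4·17 = 128, giving x* = 2.8125.
At M' = 252: x* = 9.8438. Change: 9.8438 − 2.8125 = 7.0312.

Δx* = 7.0312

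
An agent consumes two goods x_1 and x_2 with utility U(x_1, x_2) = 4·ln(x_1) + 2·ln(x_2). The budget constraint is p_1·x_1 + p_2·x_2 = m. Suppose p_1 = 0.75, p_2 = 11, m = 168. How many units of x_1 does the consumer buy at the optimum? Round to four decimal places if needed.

At p_1=0.75, p_2=11, m=168: x_1* = 2/3·168/0.75 = 149.3333.

x_1* = 149.3333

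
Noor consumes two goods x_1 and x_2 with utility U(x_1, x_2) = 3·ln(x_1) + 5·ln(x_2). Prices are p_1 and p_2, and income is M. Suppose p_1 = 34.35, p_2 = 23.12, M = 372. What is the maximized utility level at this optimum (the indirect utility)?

Demand: x_1*(p_1,p_2,M) = 0.375·M/p_1 and x_2* = 0.625·M/p_2.
At p_1=34.35, p_2=23.12, M=372: x_1* = 0.375·372/34.35 = 4.0611, x_2* = 10.0562.
Utility at the optimum: U(4.0611, 10.0562) = 15.7453.

V = 15.7453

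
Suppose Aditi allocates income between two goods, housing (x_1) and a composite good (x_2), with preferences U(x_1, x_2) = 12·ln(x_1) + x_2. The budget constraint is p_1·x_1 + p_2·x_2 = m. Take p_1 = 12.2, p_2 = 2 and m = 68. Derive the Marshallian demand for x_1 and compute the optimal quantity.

x_1* = 1.9672

So x_1*(p_1,p_2) = 12·p_2/p_1, independent of income; and x_2* = (m − 12·p_2)/p_2.
At the given prices: x_1* = 12·2/12.2 = 1.9672.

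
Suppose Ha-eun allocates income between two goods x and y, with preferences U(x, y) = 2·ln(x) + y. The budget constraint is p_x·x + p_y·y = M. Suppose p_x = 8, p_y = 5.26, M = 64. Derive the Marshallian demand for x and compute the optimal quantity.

MU_x = 2/x, MU_y = 1. Tangency: 2/x = p_x/p_y.
So x*(p_x,p_y) = 2·p_y/p_x, independent of income; and y* = (M − 2·p_y)/p_y.
At the given prices: x* = 2·5.26/8 = 1.315.

x* = 1.315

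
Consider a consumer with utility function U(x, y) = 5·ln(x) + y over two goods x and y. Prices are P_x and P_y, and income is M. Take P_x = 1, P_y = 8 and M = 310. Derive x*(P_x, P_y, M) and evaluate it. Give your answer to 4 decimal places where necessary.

x* = 40

Set MRS = P_x/P_y: (5/x)/1 = P_x/P_y.
So x*(P_x,P_y) = 5·P_y/P_x, independent of income; and y* = (M − 5·P_y)/P_y.
At the given prices: x* = 5·8/1 = 40.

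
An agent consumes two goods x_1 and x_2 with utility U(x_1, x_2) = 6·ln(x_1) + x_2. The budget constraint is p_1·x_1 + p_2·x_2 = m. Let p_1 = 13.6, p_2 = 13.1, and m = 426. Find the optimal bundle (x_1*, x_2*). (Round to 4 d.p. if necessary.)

MU_x_1 = 6/x_1, MU_x_2 = 1. Tangency: 6/x_1 = p_1/p_2.
So x_1*(p_1,p_2) = 6·p_2/p_1, independent of income; and x_2* = (m − 6·p_2)/p_2.
At the given prices: x_1* = 6·13.1/13.6 = 5.7794, and x_2* = 26.5191.

x_1* = 5.7794, x_2* = 26.5191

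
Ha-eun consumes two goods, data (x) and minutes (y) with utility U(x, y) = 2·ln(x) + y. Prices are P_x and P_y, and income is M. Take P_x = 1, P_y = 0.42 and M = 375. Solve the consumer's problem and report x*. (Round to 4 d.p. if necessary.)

MU_x = 2/x, MU_y = 1. Tangency: 2/x = P_x/P_y.
So x*(P_x,P_y) = 2·P_y/P_x, independent of income; and y* = (M − 2·P_y)/P_y.
At the given prices: x* = 2·0.42/1 = 0.84.

x* = 0.84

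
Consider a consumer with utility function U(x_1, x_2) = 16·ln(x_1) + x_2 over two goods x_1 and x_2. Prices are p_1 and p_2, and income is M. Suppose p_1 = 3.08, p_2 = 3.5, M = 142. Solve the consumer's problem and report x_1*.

Set MRS = p_1/p_2: (16/x_1)/1 = p_1/p_2.
So x_1*(p_1,p_2) = 16·p_2/p_1, independent of income; and x_2* = (M − 16·p_2)/p_2.
At the given prices: x_1* = 16·3.5/3.08 = 18.1818.

x_1* = 18.1818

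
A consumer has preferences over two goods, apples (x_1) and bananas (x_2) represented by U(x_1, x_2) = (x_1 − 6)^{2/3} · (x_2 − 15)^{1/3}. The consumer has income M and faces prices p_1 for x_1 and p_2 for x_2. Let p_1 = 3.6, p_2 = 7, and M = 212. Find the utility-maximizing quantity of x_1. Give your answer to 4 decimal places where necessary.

x_1* = 21.8148

After buying the subsistence bundle (6, 15), a share 2/3 of the remaining income goes to x_1: x_1* = 6 + 2/3·(M − 6p_1 − 15p_2)/p_1.
Discretionary income = 212 − 6·3.6 − 15·7 = 85.4; x_1* = 6 + 2/3·85.4/3.6 = 21.8148.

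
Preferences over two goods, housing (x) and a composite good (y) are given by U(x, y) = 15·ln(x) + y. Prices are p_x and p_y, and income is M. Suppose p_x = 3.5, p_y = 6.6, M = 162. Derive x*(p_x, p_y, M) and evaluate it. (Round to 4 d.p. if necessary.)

Set MRS = p_x/p_y: (15/x)/1 = p_x/p_y.
So x*(p_x,p_y) = 15·p_y/p_x, independent of income; and y* = (M − 15·p_y)/p_y.
At the given prices: x* = 15·6.6/3.5 = 28.2857.

x* = 28.2857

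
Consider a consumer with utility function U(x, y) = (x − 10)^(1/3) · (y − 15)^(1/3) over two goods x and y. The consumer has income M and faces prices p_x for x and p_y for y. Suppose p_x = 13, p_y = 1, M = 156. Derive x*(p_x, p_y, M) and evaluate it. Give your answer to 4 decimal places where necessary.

This is Cobb-Douglas in (x−10, y−15): tangency gives 1/3·p_y·(y−15) = 1/3·p_x·(x−10).
Substituting into the budget: x* = 10 + 0.5·(M − 10·p_x − 15·p_y)/p_x, and y* = 15 + 0.5·(…)/p_y.
Discretionary income = 156 − 10·13 − 15·1 = 11; x* = 10 + 0.5·11/13 = 10.4231.

x* = 10.4231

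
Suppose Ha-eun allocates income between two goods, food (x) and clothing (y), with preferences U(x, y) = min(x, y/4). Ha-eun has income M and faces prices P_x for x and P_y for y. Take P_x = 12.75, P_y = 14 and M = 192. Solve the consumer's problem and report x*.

x* = 2.7927

Leontief preferences: the optimum is at the kink where x/1 = y/4, i.e. y = 4·x.
Budget: P_x·x + P_y·4·x = M, so (P_x + 4·P_y)·x = M.
Demand: x*(P_x,P_y,M) = M/(P_x + 4·P_y), y* = 4·M/(P_x + 4·P_y).
Here 12.75 + 4·14 = 68.75, giving x* = 2.7927.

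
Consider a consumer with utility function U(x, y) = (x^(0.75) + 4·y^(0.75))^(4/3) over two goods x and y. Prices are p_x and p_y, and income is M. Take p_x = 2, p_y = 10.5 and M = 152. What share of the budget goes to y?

share on y = 0.6389

MU_x ∝ x^(-0.25), MU_y ∝ 4·y^(-0.25), so MRS = (1/4)·(y/x)^(0.25) = p_x/p_y.
Hence y/x = (4·p_x/p_y)^(1/(0.25)), i.e. raised to the 4 power.
With the ratio pinned down, the budget gives x* = M/(p_x + p_y·(y/x)) and y* = (y/x)·x*.
Numerically y/x = 0.336979, so x* = 152/(2 + 10.5·0.336979) = 27.4453 and y* = 0.336979·27.4453 = 9.2485.
Expenditure on y: 10.5·9.2485 = 97.1093; share = 0.6389.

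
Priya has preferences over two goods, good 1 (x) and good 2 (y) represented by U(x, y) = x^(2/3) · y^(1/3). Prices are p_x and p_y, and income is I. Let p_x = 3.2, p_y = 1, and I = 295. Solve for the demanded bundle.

x* = 61.4583, y* = 98.3333

Tangency: MRS = 2·y/x = p_x/p_y.
So 2/3·p_y·y = 1/3·p_x·x; combined with the budget, a share 2/3 of income goes to x.
Demand: x*(p_x,p_y,I) = 2/3·I/p_x and y* = 1/3·I/p_y.
At p_x=3.2, p_y=1, I=295: x* = 2/3·295/3.2 = 61.4583, y* = 98.3333.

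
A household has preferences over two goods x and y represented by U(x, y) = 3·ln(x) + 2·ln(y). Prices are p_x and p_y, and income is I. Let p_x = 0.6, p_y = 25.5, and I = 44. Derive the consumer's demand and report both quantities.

MU_x/MU_y = (3·y)/(2·x); tangency sets this equal to p_x/p_y.
So 3·p_y·y = 2·p_x·x; combined with the budget, a share 0.6 of income goes to x.
Demand: x*(p_x,p_y,I) = 0.6·I/p_x and y* = 0.4·I/p_y.
At p_x=0.6, p_y=25.5, I=44: x* = 0.6·44/0.6 = 44, y* = 0.6902.

x* = 44, y* = 0.6902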